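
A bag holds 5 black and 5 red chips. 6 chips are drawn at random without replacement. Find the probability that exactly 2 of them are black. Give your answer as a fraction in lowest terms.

The sample space is all 6-subsets of the 10: C(10,6) = 210.
Selections with exactly 2 black: choose 2 of the 5 black and 4 of the 5 red, C(5,2)·C(5,4) = 10·5 = 50.
Probability = 50/210 = 5/21.

5/21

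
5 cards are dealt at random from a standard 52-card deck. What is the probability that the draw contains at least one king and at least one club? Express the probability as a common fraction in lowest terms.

229297/866320

There are C(52,5) = 2598960 possible draws.
By inclusion-exclusion on the complements, draws missing all kings or all clubs: C(48,5) + C(39,5) − C(36,5) = 1712304 + 575757 − 376992 = 1911069.
So draws with at least one of each: 2598960 − 1911069 = 687891, probability 687891/2598960 = 229297/866320.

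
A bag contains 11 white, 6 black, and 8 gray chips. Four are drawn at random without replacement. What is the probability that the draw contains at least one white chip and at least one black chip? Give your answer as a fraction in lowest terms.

31/50

There are C(25,4) = 12650 possible draws.
By inclusion-exclusion on the complements, draws missing all white or all black: C(14,4) + C(19,4) − C(8,4) = 1001 + 3876 − 70 = 4807.
So draws with at least one of each: 12650 − 4807 = 7843, probability 7843/12650 = 31/50.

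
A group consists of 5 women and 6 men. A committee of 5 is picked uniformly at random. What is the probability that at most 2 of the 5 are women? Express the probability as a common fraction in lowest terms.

281/462

There are C(11,5) = 462 ways to choose the 5.
Favorable selections (at most 2 women): C(5,0)·C(6,5) + C(5,1)·C(6,4) + C(5,2)·C(6,3) = 6 + 75 + 200 = 281.
Probability = 281/462.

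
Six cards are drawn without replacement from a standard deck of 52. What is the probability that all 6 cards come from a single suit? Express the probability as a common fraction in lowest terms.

66/195755

There are C(52,6) = 20358520 possible 6-card hands.
Hands of one suit: 4 suits × C(13,6) = 4·1716 = 6864.
Probability = 6864/20358520 = 66/195755.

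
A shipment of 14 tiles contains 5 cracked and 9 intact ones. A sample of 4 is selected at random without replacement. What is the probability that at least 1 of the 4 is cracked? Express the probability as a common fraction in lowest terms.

125/143

Total selections: C(14,4) = 1001.
The complement is all 4 are intact: C(9,4) = 126.
Probability = 1 − 126/1001 = 875/1001 = 125/143.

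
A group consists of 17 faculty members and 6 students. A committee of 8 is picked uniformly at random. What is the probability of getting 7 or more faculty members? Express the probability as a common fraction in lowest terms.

377/1311

There are C(23,8) = 490314 ways to choose the 8.
Favorable selections (7 or more faculty members): C(17,7)·C(6,1) + C(17,8)·C(6,0) = 116688 + 24310 = 140998.
Probability = 140998/490314 = 377/1311.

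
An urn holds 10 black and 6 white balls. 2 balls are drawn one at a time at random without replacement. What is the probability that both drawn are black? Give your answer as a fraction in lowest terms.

Multiply the conditional probabilities at each draw: 10/16 · 9/15 = 90/240 = 3/8.

3/8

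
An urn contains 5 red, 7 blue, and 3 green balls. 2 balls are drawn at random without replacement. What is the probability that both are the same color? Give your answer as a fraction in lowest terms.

There are C(15,2) = 105 ways to draw 2 balls.
All same color: C(5,2) + C(7,2) + C(3,2) = 10 + 21 + 3 = 34.
Probability = 34/105.

34/105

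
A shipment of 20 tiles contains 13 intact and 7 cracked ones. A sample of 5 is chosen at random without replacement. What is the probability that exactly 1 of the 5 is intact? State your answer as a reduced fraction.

There are C(20,5) = 15504 ways to choose 5 from 20.
Selections with exactly 1 intact: choose 1 of the 13 intact and 4 of the 7 cracked, C(13,1)·C(7,4) = 13·35 = 455.
Probability = 455/15504.

455/15504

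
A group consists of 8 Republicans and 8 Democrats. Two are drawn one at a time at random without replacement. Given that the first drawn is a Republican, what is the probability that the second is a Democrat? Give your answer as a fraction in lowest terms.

After removing one Republican, 15 remain: 7 Republicans and 8 Democrats.
So the probability the next is a Democrat is 8/15.

8/15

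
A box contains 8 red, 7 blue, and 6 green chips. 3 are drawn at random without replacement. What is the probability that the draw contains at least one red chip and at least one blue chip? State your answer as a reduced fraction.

There are C(21,3) = 1330 possible draws.
By inclusion-exclusion on the complements, draws missing all red or all blue: C(13,3) + C(14,3) − C(6,3) = 286 + 364 − 20 = 630.
So draws with at least one of each: 1330 − 630 = 700, probability 700/1330 = 10/19.

10/19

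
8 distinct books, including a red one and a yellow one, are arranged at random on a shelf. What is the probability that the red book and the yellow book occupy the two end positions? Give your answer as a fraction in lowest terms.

There are 8! = 40320 arrangements.
Place the red book and the yellow book at the ends in 2 ways, arrange the remaining 6 in 6! = 720 ways: 2·720 = 1440.
Probability = 1440/40320 = 1/28.

1/28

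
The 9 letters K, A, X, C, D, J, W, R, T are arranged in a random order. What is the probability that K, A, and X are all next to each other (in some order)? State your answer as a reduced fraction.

1/12

There are 9! = 362880 arrangements.
Treat the three as one block: 7! placements × 3! orders within the block = 5040·6 = 30240.
Probability = 30240/362880 = 1/12.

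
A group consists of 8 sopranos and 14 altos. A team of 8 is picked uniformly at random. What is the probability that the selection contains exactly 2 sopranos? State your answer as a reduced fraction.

There are C(22,8) = 319770 ways to choose 8 from 22.
Selections with exactly 2 sopranos: choose 2 of the 8 sopranos and 6 of the 14 altos, C(8,2)·C(14,6) = 28·3003 = 84084.
Probability = 84084/319770 = 1274/4845.

1274/4845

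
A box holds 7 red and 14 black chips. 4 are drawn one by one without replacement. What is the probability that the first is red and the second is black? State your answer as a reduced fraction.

7/30

Multiply the conditional probabilities at each draw: 7/21 · 14/20 = 98/420 = 7/30.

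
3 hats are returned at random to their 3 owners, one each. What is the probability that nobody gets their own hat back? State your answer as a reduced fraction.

There are 3! = 6 assignments.
By inclusion-exclusion, assignments with no fixed points: C(3,0)·3! − C(3,1)·2! + C(3,2)·1! − C(3,3)·0! = 2.
Probability = 2/6 = 1/3.

1/3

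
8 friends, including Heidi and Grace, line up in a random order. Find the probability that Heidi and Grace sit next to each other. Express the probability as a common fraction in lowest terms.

There are 8! = 40320 arrangements.
Treat Heidi and Grace as a block: 7! arrangements of the blocks × 2 orders within the block = 2·5040 = 10080.
Probability = 10080/40320 = 1/4.

1/4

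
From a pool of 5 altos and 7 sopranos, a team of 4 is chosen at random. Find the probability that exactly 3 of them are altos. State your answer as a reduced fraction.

There are C(12,4) = 495 ways to choose 4 from 12.
Selections with exactly 3 altos: choose 3 of the 5 altos and 1 of the 7 sopranos, C(5,3)·C(7,1) = 10·7 = 70.
Probability = 70/495 = 14/99.

14/99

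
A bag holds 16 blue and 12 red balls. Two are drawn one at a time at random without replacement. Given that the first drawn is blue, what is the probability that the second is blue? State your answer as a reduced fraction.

After removing one blue, 27 remain: 15 blue and 12 red.
So the probability the next is blue is 15/27 = 5/9.

5/9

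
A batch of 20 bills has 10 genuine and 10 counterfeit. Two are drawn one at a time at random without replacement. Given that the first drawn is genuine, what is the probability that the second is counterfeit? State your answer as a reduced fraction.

After removing one genuine, 19 remain: 9 genuine and 10 counterfeit.
So the probability the next is counterfeit is 10/19.

10/19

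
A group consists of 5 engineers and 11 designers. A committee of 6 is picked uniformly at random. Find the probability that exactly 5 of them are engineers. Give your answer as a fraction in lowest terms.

1/728

There are C(16,6) = 8008 ways to choose 6 from 16.
Selections with exactly 5 engineers: choose 5 of the 5 engineers and 1 of the 11 designers, C(5,5)·C(11,1) = 1·11 = 11.
Probability = 11/8008 = 1/728.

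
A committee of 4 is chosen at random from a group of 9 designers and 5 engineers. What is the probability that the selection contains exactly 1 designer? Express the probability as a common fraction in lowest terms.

90/1001

Total number of selections: C(14,4) = 1001.
Selections with exactly 1 designer: choose 1 of the 9 designers and 3 of the 5 engineers, C(9,1)·C(5,3) = 9·10 = 90.
Probability = 90/1001.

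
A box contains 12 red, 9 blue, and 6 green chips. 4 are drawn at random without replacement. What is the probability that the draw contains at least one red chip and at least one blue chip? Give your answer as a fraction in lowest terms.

146/195

There are C(27,4) = 17550 possible draws.
By inclusion-exclusion on the complements, draws missing all red or all blue: C(15,4) + C(18,4) − C(6,4) = 1365 + 3060 − 15 = 4410.
So draws with at least one of each: 17550 − 4410 = 13140, probability 13140/17550 = 146/195.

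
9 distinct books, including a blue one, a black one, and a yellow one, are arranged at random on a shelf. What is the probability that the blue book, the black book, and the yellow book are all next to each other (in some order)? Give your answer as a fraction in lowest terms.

1/12

There are 9! = 362880 arrangements.
Treat the three as one block: 7! placements × 3! orders within the block = 5040·6 = 30240.
Probability = 30240/362880 = 1/12.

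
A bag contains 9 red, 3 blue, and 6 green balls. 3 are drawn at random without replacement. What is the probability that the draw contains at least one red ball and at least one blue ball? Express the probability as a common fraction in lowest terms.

99/272

There are C(18,3) = 816 possible draws.
By inclusion-exclusion on the complements, draws missing all red or all blue: C(9,3) + C(15,3) − C(6,3) = 84 + 455 − 20 = 519.
So draws with at least one of each: 816 − 519 = 297, probability 297/816 = 99/272.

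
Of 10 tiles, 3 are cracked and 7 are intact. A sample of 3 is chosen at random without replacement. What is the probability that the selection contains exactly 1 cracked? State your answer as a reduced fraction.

21/40

There are C(10,3) = 120 ways to choose 3 from 10.
Selections with exactly 1 cracked: choose 1 of the 3 cracked and 2 of the 7 intact, C(3,1)·C(7,2) = 3·21 = 63.
Probability = 63/120 = 21/40.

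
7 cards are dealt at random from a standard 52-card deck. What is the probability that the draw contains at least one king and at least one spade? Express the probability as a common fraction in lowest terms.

There are C(52,7) = 133784560 possible draws.
By inclusion-exclusion on the complements, draws missing all kings or all spades: C(48,7) + C(39,7) − C(36,7) = 73629072 + 15380937 − 8347680 = 80662329.
So draws with at least one of each: 133784560 − 80662329 = 53122231, probability 53122231/133784560.

53122231/133784560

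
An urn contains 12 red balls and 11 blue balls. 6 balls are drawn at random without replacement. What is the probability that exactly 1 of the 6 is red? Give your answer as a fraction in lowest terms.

There are C(23,6) = 100947 ways to choose 6 from 23.
Selections with exactly 1 red: choose 1 of the 12 red and 5 of the 11 blue, C(12,1)·C(11,5) = 12·462 = 5544.
Probability = 5544/100947 = 24/437.

24/437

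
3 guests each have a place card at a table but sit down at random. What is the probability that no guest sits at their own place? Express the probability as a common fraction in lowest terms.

There are 3! = 6 seatings.
By inclusion-exclusion, seatings with no fixed points: C(3,0)·3! − C(3,1)·2! + C(3,2)·1! − C(3,3)·0! = 2.
Probability = 2/6 = 1/3.

1/3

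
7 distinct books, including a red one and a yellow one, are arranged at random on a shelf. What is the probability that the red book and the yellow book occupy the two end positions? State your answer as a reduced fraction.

1/21

There are 7! = 5040 arrangements.
Place the red book and the yellow book at the ends in 2 ways, arrange the remaining 5 in 5! = 120 ways: 2·120 = 240.
Probability = 240/5040 = 1/21.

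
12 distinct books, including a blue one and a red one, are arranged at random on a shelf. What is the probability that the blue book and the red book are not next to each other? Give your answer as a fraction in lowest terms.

5/6

There are 12! = 479001600 arrangements.
Arrangements with the blue book and the red book adjacent: 2·11! = 79833600.
So not adjacent: 479001600 − 79833600 = 399168000, probability 399168000/479001600 = 5/6.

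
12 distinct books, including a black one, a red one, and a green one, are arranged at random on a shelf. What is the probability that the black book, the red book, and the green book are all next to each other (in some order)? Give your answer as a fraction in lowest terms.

1/22

There are 12! = 479001600 arrangements.
Treat the three as one block: 10! placements × 3! orders within the block = 3628800·6 = 21772800.
Probability = 21772800/479001600 = 1/22.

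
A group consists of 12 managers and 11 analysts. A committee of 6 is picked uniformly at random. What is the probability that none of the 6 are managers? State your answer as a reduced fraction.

2/437

There are C(23,6) = 100947 possible selections.
Selections with no managers (all analysts): C(11,6) = 462.
Probability = 462/100947 = 2/437.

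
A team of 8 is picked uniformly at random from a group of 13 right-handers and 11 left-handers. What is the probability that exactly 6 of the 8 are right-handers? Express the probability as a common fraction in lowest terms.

There are C(24,8) = 735471 ways to choose 8 from 24.
Selections with exactly 6 right-handers: choose 6 of the 13 right-handers and 2 of the 11 left-handers, C(13,6)·C(11,2) = 1716·55 = 94380.
Probability = 94380/735471 = 2860/22287.

2860/22287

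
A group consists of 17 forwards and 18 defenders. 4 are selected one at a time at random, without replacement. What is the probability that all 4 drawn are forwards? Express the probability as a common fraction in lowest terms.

Multiply the conditional probabilities at each draw: 17/35 · 16/34 · 15/33 · 14/32 = 57120/1256640 = 1/22.

1/22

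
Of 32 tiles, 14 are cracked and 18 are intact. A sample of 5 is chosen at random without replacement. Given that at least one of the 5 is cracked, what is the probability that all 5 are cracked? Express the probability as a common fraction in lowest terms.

13/1252

Work in counts. Selections with at least one cracked: C(32,5) − C(18,5) = 201376 − 8568 = 192808.
Of those, selections where all 5 are cracked: C(14,5) = 2002.
Conditional probability = 2002/192808 = 13/1252.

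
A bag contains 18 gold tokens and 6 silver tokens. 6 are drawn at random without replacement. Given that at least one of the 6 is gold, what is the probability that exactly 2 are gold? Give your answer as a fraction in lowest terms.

17/997

Work in counts. Selections with at least one gold: C(24,6) − C(6,6) = 134596 − 1 = 134595.
Of those, selections where exactly 2 are gold: C(18,2)·C(6,4) = 153·15 = 2295.
Conditional probability = 2295/134595 = 17/997.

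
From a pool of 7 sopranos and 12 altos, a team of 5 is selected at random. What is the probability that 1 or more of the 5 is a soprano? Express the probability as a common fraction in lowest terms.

There are C(19,5) = 11628 ways to choose the 5.
The complement is all 5 are altos: C(12,5) = 792.
Probability = 1 − 792/11628 = 10836/11628 = 301/323.

301/323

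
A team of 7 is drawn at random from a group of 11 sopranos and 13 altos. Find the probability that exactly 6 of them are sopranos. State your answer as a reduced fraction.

The sample space is all 7-subsets of the 24: C(24,7) = 346104.
Selections with exactly 6 sopranos: choose 6 of the 11 sopranos and 1 of the 13 altos, C(11,6)·C(13,1) = 462·13 = 6006.
Probability = 6006/346104 = 91/5244.

91/5244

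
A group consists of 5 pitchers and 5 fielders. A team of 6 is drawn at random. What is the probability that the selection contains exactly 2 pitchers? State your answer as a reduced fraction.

5/21

There are C(10,6) = 210 ways to choose 6 from 10.
Selections with exactly 2 pitchers: choose 2 of the 5 pitchers and 4 of the 5 fielders, C(5,2)·C(5,4) = 10·5 = 50.
Probability = 50/210 = 5/21.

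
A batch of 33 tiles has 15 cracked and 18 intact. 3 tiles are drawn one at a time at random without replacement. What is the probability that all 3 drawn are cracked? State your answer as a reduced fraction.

Multiply the conditional probabilities at each draw: 15/33 · 14/32 · 13/31 = 2730/32736 = 455/5456.

455/5456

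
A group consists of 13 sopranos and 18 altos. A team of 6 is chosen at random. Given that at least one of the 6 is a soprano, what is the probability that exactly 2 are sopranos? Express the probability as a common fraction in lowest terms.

Work in counts. Selections with at least one soprano: C(31,6) − C(18,6) = 736281 − 18564 = 717717.
Of those, selections where exactly 2 are sopranos: C(13,2)·C(18,4) = 78·3060 = 238680.
Conditional probability = 238680/717717 = 6120/18403.

6120/18403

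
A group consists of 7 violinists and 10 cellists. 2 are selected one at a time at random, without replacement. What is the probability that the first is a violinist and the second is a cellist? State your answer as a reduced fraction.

35/136

Multiply the conditional probabilities at each draw: 7/17 · 10/16 = 70/272 = 35/136.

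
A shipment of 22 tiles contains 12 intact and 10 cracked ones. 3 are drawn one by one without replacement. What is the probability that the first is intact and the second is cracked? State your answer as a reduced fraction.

Multiply the conditional probabilities at each draw: 12/22 · 10/21 = 120/462 = 20/77.

20/77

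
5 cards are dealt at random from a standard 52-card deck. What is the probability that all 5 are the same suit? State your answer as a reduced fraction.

33/16660

There are C(52,5) = 2598960 possible 5-card hands.
Hands of one suit: 4 suits × C(13,5) = 4·1287 = 5148.
Probability = 5148/2598960 = 33/16660.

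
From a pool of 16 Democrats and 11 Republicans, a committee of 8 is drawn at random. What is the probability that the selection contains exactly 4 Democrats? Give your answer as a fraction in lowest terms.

Total number of selections: C(27,8) = 2220075.
Selections with exactly 4 Democrats: choose 4 of the 16 Democrats and 4 of the 11 Republicans, C(16,4)·C(11,4) = 1820·330 = 600600.
Probability = 600600/2220075 = 56/207.

56/207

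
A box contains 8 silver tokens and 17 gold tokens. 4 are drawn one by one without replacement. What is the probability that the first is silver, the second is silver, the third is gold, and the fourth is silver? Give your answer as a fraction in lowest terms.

Multiply the conditional probabilities at each draw: 8/25 · 7/24 · 17/23 · 6/22 = 5712/303600 = 119/6325.

119/6325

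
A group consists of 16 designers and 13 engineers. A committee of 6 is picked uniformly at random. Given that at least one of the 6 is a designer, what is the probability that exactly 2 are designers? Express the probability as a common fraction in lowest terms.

275/1517

Work in counts. Selections with at least one designer: C(29,6) − C(13,6) = 475020 − 1716 = 473304.
Of those, selections where exactly 2 are designers: C(16,2)·C(13,4) = 120·715 = 85800.
Conditional probability = 85800/473304 = 275/1517.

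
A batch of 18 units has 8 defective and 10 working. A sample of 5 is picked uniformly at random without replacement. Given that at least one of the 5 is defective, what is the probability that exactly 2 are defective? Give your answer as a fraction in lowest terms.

Work in counts. Selections with at least one defective: C(18,5) − C(10,5) = 8568 − 252 = 8316.
Of those, selections where exactly 2 are defective: C(8,2)·C(10,3) = 28·120 = 3360.
Conditional probability = 3360/8316 = 40/99.

40/99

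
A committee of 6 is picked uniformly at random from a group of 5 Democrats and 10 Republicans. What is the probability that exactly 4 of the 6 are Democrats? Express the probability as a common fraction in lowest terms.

The sample space is all 6-subsets of the 15: C(15,6) = 5005.
Selections with exactly 4 Democrats: choose 4 of the 5 Democrats and 2 of the 10 Republicans, C(5,4)·C(10,2) = 5·45 = 225.
Probability = 225/5005 = 45/1001.

45/1001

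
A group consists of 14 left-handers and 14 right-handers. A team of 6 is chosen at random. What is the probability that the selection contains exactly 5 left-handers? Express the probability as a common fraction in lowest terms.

The sample space is all 6-subsets of the 28: C(28,6) = 376740.
Selections with exactly 5 left-handers: choose 5 of the 14 left-handers and 1 of the 14 right-handers, C(14,5)·C(14,1) = 2002·14 = 28028.
Probability = 28028/376740 = 77/1035.

77/1035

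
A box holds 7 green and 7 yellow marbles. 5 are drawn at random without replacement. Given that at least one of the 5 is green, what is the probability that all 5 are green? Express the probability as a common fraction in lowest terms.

Work in counts. Selections with at least one green: C(14,5) − C(7,5) = 2002 − 21 = 1981.
Of those, selections where all 5 are green: C(7,5) = 21.
Conditional probability = 21/1981 = 3/283.

3/283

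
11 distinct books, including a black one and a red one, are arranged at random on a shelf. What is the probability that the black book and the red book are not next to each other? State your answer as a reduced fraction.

9/11

There are 11! = 39916800 arrangements.
Arrangements with the black book and the red book adjacent: 2·10! = 7257600.
So not adjacent: 39916800 − 7257600 = 32659200, probability 32659200/39916800 = 9/11.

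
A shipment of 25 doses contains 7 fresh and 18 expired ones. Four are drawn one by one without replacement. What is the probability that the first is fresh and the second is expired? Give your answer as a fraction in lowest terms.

21/100

Multiply the conditional probabilities at each draw: 7/25 · 18/24 = 126/600 = 21/100.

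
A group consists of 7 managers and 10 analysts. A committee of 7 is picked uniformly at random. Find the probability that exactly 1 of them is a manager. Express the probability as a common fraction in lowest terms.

The sample space is all 7-subsets of the 17: C(17,7) = 19448.
Selections with exactly 1 manager: choose 1 of the 7 managers and 6 of the 10 analysts, C(7,1)·C(10,6) = 7·210 = 1470.
Probability = 1470/19448 = 735/9724.

735/9724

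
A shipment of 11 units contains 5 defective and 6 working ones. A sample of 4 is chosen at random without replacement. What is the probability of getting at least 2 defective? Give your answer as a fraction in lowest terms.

43/66

Total selections: C(11,4) = 330.
Favorable selections (at least 2 defective): C(5,2)·C(6,2) + C(5,3)·C(6,1) + C(5,4)·C(6,0) = 150 + 60 + 5 = 215.
Probability = 215/330 = 43/66.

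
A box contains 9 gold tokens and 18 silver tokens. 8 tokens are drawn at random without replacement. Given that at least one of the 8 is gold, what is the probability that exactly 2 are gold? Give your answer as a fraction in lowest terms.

5712/18601

Work in counts. Selections with at least one gold: C(27,8) − C(18,8) = 2220075 − 43758 = 2176317.
Of those, selections where exactly 2 are gold: C(9,2)·C(18,6) = 36·18564 = 668304.
Conditional probability = 668304/2176317 = 5712/18601.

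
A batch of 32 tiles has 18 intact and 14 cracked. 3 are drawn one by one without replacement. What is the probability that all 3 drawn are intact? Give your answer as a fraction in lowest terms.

Multiply the conditional probabilities at each draw: 18/32 · 17/31 · 16/30 = 4896/29760 = 51/310.

51/310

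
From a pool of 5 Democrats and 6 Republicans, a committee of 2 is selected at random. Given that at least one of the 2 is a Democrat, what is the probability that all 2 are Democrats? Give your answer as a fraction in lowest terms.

1/4

Work in counts. Selections with at least one Democrat: C(11,2) − C(6,2) = 55 − 15 = 40.
Of those, selections where all 2 are Democrats: C(5,2) = 10.
Conditional probability = 10/40 = 1/4.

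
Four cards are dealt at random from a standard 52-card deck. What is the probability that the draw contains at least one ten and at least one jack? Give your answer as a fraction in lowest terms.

There are C(52,4) = 270725 possible draws.
By inclusion-exclusion on the complements, draws missing all tens or all jacks: C(48,4) + C(48,4) − C(44,4) = 194580 + 194580 − 135751 = 253409.
So draws with at least one of each: 270725 − 253409 = 17316, probability 17316/270725 = 1332/20825.

1332/20825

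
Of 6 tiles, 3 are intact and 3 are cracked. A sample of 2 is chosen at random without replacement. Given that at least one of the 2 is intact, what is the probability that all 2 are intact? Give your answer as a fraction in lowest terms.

1/4

Work in counts. Selections with at least one intact: C(6,2) − C(3,2) = 15 − 3 = 12.
Of those, selections where all 2 are intact: C(3,2) = 3.
Conditional probability = 3/12 = 1/4.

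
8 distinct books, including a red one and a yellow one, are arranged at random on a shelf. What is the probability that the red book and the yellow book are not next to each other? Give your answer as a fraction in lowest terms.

3/4

There are 8! = 40320 arrangements.
Arrangements with the red book and the yellow book adjacent: 2·7! = 10080.
So not adjacent: 40320 − 10080 = 30240, probability 30240/40320 = 3/4.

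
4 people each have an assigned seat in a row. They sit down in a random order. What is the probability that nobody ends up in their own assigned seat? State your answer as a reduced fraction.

3/8

There are 4! = 24 seatings.
By inclusion-exclusion, seatings with no fixed points: C(4,0)·4! − C(4,1)·3! + C(4,2)·2! − C(4,3)·1! + C(4,4)·0! = 9.
Probability = 9/24 = 3/8.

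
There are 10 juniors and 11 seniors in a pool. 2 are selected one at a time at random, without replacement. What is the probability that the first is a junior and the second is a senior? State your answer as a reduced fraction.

11/42

Multiply the conditional probabilities at each draw: 10/21 · 11/20 = 110/420 = 11/42.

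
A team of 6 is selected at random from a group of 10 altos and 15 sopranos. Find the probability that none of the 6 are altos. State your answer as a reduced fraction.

13/460

There are C(25,6) = 177100 possible selections.
Selections with no altos (all sopranos): C(15,6) = 5005.
Probability = 5005/177100 = 13/460.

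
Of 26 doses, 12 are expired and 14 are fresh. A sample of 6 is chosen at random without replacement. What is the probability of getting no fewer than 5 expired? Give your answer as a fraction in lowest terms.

6/115

Total selections: C(26,6) = 230230.
Favorable selections (no fewer than 5 expired): C(12,5)·C(14,1) + C(12,6)·C(14,0) = 11088 + 924 = 12012.
Probability = 12012/230230 = 6/115.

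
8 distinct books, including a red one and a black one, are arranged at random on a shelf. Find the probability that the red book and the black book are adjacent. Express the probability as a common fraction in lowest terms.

1/4

There are 8! = 40320 arrangements.
Treat the red book and the black book as a block: 7! arrangements of the blocks × 2 orders within the block = 2·5040 = 10080.
Probability = 10080/40320 = 1/4.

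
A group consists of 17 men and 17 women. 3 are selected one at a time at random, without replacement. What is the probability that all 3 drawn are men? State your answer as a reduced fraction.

Multiply the conditional probabilities at each draw: 17/34 · 16/33 · 15/32 = 4080/35904 = 5/44.

5/44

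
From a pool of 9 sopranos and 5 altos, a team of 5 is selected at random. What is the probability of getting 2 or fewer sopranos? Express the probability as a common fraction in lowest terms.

29/143

There are C(14,5) = 2002 ways to choose the 5.
Favorable selections (2 or fewer sopranos): C(9,0)·C(5,5) + C(9,1)·C(5,4) + C(9,2)·C(5,3) = 1 + 45 + 360 = 406.
Probability = 406/2002 = 29/143.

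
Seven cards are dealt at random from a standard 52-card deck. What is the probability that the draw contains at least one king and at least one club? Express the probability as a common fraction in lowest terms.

53122231/133784560

There are C(52,7) = 133784560 possible draws.
By inclusion-exclusion on the complements, draws missing all kings or all clubs: C(48,7) + C(39,7) − C(36,7) = 73629072 + 15380937 − 8347680 = 80662329.
So draws with at least one of each: 133784560 − 80662329 = 53122231, probability 53122231/133784560.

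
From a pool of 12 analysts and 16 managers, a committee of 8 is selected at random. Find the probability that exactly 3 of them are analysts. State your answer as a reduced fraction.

Total number of selections: C(28,8) = 3108105.
Selections with exactly 3 analysts: choose 3 of the 12 analysts and 5 of the 16 managers, C(12,3)·C(16,5) = 220·4368 = 960960.
Probability = 960960/3108105 = 64/207.

64/207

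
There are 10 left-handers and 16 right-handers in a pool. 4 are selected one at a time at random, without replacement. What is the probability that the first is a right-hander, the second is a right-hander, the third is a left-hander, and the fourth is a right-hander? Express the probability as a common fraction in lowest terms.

28/299

Multiply the conditional probabilities at each draw: 16/26 · 15/25 · 10/24 · 14/23 = 33600/358800 = 28/299.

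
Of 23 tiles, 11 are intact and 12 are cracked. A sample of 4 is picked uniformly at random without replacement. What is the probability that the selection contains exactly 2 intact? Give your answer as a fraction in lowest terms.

Total number of selections: C(23,4) = 8855.
Selections with exactly 2 intact: choose 2 of the 11 intact and 2 of the 12 cracked, C(11,2)·C(12,2) = 55·66 = 3630.
Probability = 3630/8855 = 66/161.

66/161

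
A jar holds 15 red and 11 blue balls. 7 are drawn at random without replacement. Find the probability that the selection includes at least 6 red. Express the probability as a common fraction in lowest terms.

Total selections: C(26,7) = 657800.
Favorable selections (at least 6 red): C(15,6)·C(11,1) + C(15,7)·C(11,0) = 55055 + 6435 = 61490.
Probability = 61490/657800 = 43/460.

43/460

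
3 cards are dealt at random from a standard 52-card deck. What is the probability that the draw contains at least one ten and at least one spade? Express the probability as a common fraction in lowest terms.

33/260

There are C(52,3) = 22100 possible draws.
By inclusion-exclusion on the complements, draws missing all tens or all spades: C(48,3) + C(39,3) − C(36,3) = 17296 + 9139 − 7140 = 19295.
So draws with at least one of each: 22100 − 19295 = 2805, probability 2805/22100 = 33/260.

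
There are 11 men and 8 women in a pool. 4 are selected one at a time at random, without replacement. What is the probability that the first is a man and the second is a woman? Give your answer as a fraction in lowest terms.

44/171

Multiply the conditional probabilities at each draw: 11/19 · 8/18 = 88/342 = 44/171.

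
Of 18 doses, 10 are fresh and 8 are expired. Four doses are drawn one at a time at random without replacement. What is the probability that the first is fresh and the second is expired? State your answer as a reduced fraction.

Multiply the conditional probabilities at each draw: 10/18 · 8/17 = 80/306 = 40/153.

40/153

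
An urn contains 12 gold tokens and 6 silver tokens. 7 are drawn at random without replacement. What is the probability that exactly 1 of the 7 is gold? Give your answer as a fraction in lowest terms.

The sample space is all 7-subsets of the 18: C(18,7) = 31824.
Selections with exactly 1 gold: choose 1 of the 12 gold and 6 of the 6 silver, C(12,1)·C(6,6) = 12·1 = 12.
Probability = 12/31824 = 1/2652.

1/2652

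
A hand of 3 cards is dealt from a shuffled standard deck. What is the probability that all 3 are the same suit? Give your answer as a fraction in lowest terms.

There are C(52,3) = 22100 possible 3-card hands.
Hands of one suit: 4 suits × C(13,3) = 4·286 = 1144.
Probability = 1144/22100 = 22/425.

22/425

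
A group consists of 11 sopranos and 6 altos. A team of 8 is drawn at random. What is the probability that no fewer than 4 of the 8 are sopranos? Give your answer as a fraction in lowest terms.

423/442

There are C(17,8) = 24310 ways to choose the 8.
Count the complement (fewer than 4 sopranos): C(11,2)·C(6,6) + C(11,3)·C(6,5) = 55 + 990 = 1045.
Probability = 1 − 1045/24310 = 23265/24310 = 423/442.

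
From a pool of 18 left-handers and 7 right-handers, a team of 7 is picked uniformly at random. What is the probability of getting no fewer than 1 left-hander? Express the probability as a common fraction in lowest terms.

480699/480700

Total selections: C(25,7) = 480700.
The complement is all 7 are right-handers: C(7,7) = 1.
Probability = 1 − 1/480700 = 480699/480700.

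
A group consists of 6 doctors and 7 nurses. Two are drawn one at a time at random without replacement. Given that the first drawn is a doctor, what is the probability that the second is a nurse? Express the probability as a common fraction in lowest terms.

After removing one doctor, 12 remain: 5 doctors and 7 nurses.
So the probability the next is a nurse is 7/12.

7/12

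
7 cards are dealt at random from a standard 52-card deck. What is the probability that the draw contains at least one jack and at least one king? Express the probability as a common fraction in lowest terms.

3105873/16723070

There are C(52,7) = 133784560 possible draws.
By inclusion-exclusion on the complements, draws missing all jacks or all kings: C(48,7) + C(48,7) − C(44,7) = 73629072 + 73629072 − 38320568 = 108937576.
So draws with at least one of each: 133784560 − 108937576 = 24846984, probability 24846984/133784560 = 3105873/16723070.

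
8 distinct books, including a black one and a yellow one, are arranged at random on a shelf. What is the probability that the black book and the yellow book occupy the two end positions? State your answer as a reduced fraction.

1/28

There are 8! = 40320 arrangements.
Place the black book and the yellow book at the ends in 2 ways, arrange the remaining 6 in 6! = 720 ways: 2·720 = 1440.
Probability = 1440/40320 = 1/28.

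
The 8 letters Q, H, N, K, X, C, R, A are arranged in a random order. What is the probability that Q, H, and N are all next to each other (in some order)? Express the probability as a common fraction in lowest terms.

There are 8! = 40320 arrangements.
Treat the three as one block: 6! placements × 3! orders within the block = 720·6 = 4320.
Probability = 4320/40320 = 3/28.

3/28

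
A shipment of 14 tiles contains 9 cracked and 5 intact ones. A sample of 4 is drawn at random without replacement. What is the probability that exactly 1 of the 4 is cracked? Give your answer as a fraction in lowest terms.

There are C(14,4) = 1001 ways to choose 4 from 14.
Selections with exactly 1 cracked: choose 1 of the 9 cracked and 3 of the 5 intact, C(9,1)·C(5,3) = 9·10 = 90.
Probability = 90/1001.

90/1001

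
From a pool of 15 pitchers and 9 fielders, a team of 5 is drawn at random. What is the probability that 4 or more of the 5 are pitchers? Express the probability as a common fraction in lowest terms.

91/253

Total selections: C(24,5) = 42504.
Favorable selections (4 or more pitchers): C(15,4)·C(9,1) + C(15,5)·C(9,0) = 12285 + 3003 = 15288.
Probability = 15288/42504 = 91/253.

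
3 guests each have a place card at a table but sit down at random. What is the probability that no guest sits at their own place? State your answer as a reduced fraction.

There are 3! = 6 seatings.
By inclusion-exclusion, seatings with no fixed points: C(3,0)·3! − C(3,1)·2! + C(3,2)·1! − C(3,3)·0! = 2.
Probability = 2/6 = 1/3.

1/3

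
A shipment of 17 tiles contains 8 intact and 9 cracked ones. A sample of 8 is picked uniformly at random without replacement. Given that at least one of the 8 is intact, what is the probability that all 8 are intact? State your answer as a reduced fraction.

Work in counts. Selections with at least one intact: C(17,8) − C(9,8) = 24310 − 9 = 24301.
Of those, selections where all 8 are intact: C(8,8) = 1.
Conditional probability = 1/24301.

1/24301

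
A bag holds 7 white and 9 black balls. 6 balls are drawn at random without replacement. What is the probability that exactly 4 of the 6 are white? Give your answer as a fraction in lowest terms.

There are C(16,6) = 8008 ways to choose 6 from 16.
Selections with exactly 4 white: choose 4 of the 7 white and 2 of the 9 black, C(7,4)·C(9,2) = 35·36 = 1260.
Probability = 1260/8008 = 45/286.

45/286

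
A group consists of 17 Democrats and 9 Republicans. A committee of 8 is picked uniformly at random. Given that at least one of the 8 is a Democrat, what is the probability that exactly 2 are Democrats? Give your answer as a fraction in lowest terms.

Work in counts. Selections with at least one Democrat: C(26,8) − C(9,8) = 1562275 − 9 = 1562266.
Of those, selections where exactly 2 are Democrats: C(17,2)·C(9,6) = 136·84 = 11424.
Conditional probability = 11424/1562266 = 336/45949.

336/45949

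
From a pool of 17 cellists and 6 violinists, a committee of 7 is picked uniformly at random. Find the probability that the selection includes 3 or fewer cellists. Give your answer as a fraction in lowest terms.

59/1311

There are C(23,7) = 245157 ways to choose the 7.
Favorable selections (3 or fewer cellists): C(17,1)·C(6,6) + C(17,2)·C(6,5) + C(17,3)·C(6,4) = 17 + 816 + 10200 = 11033.
Probability = 11033/245157 = 59/1311.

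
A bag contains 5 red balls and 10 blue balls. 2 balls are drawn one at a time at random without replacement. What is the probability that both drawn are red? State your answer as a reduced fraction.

Multiply the conditional probabilities at each draw: 5/15 · 4/14 = 20/210 = 2/21.

2/21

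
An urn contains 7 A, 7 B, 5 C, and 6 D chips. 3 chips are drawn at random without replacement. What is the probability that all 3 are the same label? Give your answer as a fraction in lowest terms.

1/23

There are C(25,3) = 2300 ways to draw 3 chips.
All same label: C(7,3) + C(7,3) + C(5,3) + C(6,3) = 35 + 35 + 10 + 20 = 100.
Probability = 100/2300 = 1/23.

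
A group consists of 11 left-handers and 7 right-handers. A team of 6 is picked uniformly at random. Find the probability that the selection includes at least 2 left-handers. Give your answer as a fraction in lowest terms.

77/78

Total selections: C(18,6) = 18564.
Count the complement (fewer than 2 left-handers): C(11,0)·C(7,6) + C(11,1)·C(7,5) = 7 + 231 = 238.
Probability = 1 − 238/18564 = 18326/18564 = 77/78.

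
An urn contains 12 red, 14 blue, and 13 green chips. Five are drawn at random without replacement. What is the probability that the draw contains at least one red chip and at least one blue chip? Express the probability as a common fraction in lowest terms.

21104/27417

There are C(39,5) = 575757 possible draws.
By inclusion-exclusion on the complements, draws missing all red or all blue: C(27,5) + C(25,5) − C(13,5) = 80730 + 53130 − 1287 = 132573.
So draws with at least one of each: 575757 − 132573 = 443184, probability 443184/575757 = 21104/27417.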